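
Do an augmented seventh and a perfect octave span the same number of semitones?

Yes

Both span 12 semitones: an augmented seventh and a perfect octave are the same chromatic distance.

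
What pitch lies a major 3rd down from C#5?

The third takes the letter from C down to A.
A major third is 4 semitones; 4 semitones down from C#5 gives A4.

A4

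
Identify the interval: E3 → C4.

E to C spans six letter names (E-F-G-A-B-C), so the interval is some kind of sixth.
At 8 semitones, E3→C4 falls one short of a major sixth: minor.

minor sixth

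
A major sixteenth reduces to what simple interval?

Take out 2 octaves (14 from the number): 16 − 14 = 2.
Quality carries through unchanged, so the simple form is a major second.

major 2nd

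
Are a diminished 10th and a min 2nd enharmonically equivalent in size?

14 semitones (diminished tenth) vs 1 semitone (minor second): not equal.

No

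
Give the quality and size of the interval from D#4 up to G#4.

D to G spans four letter names (D-E-F-G): a fourth.
The perfect fourth spans 5 semitones, and D#4 to G#4 is exactly 5 semitones — so this is a perfect fourth.

perfect fourth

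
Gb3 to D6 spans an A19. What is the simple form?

augmented fifth

Each octave removed subtracts seven from the number: 19 − 14 = 5.
That makes an augmented nineteenth a compound augmented fifth — 2 octaves plus an augmented fifth.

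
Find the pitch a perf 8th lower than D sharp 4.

D sharp 3

For an octave the letter name doesn't change: still D, an octave down.
A perfect octave is 12 semitones; 12 semitones down from D#4 gives D#3.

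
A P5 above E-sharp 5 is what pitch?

The fifth takes the letter from E up to B.
Moving 7 semitones up from E#5 (the size of a perfect fifth) reaches B#5.

B-sharp 5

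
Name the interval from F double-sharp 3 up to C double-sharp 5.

perfect 12th

F to C spans five letter names (F-G-A-B-C), plus an octave: a twelfth.
Counting semitones, F##3→C##5 is 19, which is the perfect twelfth.
(Equivalently, a compound perfect fifth: a perfect fifth plus an octave.)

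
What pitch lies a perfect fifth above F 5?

The fifth takes the letter from F up to C.
Moving 7 semitones up from F5 (the size of a perfect fifth) reaches C6.

C 6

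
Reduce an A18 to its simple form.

augmented fourth

Subtracting seven from the interval number removes an octave: 18 − 14 = 4.
That makes an augmented eighteenth a compound augmented fourth — 2 octaves plus an augmented fourth.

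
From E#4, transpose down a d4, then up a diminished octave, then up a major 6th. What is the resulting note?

E#4 down a diminished fourth → B##3 (4 semitones).
Up a diminished octave from B##3: B#4 (11 semitones up).
Up a major sixth from B#4: G##5 (9 semitones up).

G##5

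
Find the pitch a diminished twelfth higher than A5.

Counting five letter names plus an octave up from A lands on E.
A diminished twelfth is 18 semitones; 18 semitones up from A5 gives Eb7.

Eb7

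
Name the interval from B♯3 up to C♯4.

B to C spans two letter names (B-C): a second.
B#3 to C#4 is 1 semitone, a half step short of the major second (2), so this is minor.

minor second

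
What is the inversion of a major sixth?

minor third

Inverted interval numbers add to nine, so a sixth pairs with a third (6 + 3 = 9).
And major becomes minor under inversion, so we get a minor third.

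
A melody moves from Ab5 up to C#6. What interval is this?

A to C spans three letter names (A-B-C) — that makes it a third of some quality.
Ab5 to C#6 spans 5 semitones — one semitone wider than the major third (4) — giving an augmented third.

augmented third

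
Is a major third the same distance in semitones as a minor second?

No

A major third spans 4 semitones; a minor second spans 1 semitone. They differ by 3.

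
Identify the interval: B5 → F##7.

augmented twelfth

B to F spans five letter names (B-C-D-E-F), plus an octave: a twelfth.
A perfect twelfth would be 19 semitones; B5 to F##7 is 20, one semitone wider, so the interval is augmented.
(Equivalently, a compound augmented fifth: an augmented fifth plus an octave.)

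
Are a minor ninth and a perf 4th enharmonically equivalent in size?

No

A minor ninth spans 13 semitones; a perfect fourth spans 5 semitones. They differ by 8.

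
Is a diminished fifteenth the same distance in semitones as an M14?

Both span 23 semitones: a diminished fifteenth and a major fourteenth are the same chromatic distance.

Yes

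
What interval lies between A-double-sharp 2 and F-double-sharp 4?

A to F spans six letter names (A-B-C-D-E-F), plus an octave, so the interval is some kind of thirteenth.
A major thirteenth would be 21 semitones, but A##2 to F##4 is 20 — one semitone narrower, making it a minor thirteenth.
(Equivalently, a compound minor sixth: a minor sixth plus an octave.)

minor 13th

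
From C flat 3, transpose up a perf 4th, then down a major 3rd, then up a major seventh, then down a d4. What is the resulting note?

G 3

Cb3 up a perfect fourth → Fb3 (5 semitones).
A major third down from Fb3 is Dbb3.
Dbb3 up a major seventh → Cb4 (11 semitones).
Down a diminished fourth from Cb4: G3 (4 semitones down).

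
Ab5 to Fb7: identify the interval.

minor thirteenth

A to F spans six letter names (A-B-C-D-E-F), plus an octave, so the interval is some kind of thirteenth.
A major thirteenth would be 21 semitones, but Ab5 to Fb7 is 20 — one semitone narrower, making it a minor thirteenth.
(Equivalently, a compound minor sixth: a minor sixth plus an octave.)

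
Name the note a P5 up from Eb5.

Five letter names up from E: B.
A perfect fifth spans 7 semitones, so from Eb5 the target pitch is Bb5.

Bb5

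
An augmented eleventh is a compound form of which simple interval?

Each octave removed subtracts seven from the number: 11 − 7 = 4.
That makes an augmented eleventh a compound augmented fourth — an octave plus an augmented fourth.

augmented 4th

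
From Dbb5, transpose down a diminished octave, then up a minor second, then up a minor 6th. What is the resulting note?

Cbb5

A diminished octave down from Dbb5 is Db4.
Db4 up a minor second → Ebb4 (1 semitone).
Ebb4 up a minor sixth → Cbb5 (8 semitones).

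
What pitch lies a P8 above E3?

The letter stays E (same as the start), shifted an octave up.
A perfect octave spans 12 semitones, so from E3 the target pitch is E4.

E4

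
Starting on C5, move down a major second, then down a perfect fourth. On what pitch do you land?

Down a major second from C5: Bb4 (2 semitones down).
Bb4 down a perfect fourth → F4 (5 semitones).

F4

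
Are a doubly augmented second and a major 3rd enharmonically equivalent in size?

Yes

A doubly augmented second = 4 semitones = a major third; enharmonically equal.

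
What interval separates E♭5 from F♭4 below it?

Descending from Eb5 to Fb4 is the same interval as ascending Fb4 to Eb5.
F to E spans seven letter names (F-G-A-B-C-D-E), so the interval is some kind of seventh.
The major seventh spans 11 semitones, and Fb4 to Eb5 is exactly 11 semitones — so this is a major seventh.

M7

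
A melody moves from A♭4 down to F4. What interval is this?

minor third

Descending from Ab4 to F4 is the same interval as ascending F4 to Ab4.
F to A spans three letter names (F-G-A) — that makes it a third of some quality.
F4 to Ab4 is 3 semitones, a half step short of the major third (4), so this is minor.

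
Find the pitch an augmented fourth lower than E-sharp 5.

The fourth takes the letter from E down to B.
An augmented fourth spans 6 semitones, so from E#5 the target pitch is B4.

B 4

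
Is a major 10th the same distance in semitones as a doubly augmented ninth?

A major tenth spans 16 semitones, and a doubly augmented ninth also spans 16 semitones — they're enharmonic.

Yes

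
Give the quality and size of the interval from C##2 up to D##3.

major ninth

C to D spans two letter names (C-D), plus an octave — that makes it a ninth of some quality.
Counting semitones, C##2→D##3 is 14, which is the major ninth.
(Equivalently, a compound major second: a major second plus an octave.)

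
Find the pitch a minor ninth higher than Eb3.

Counting two letter names plus an octave up from E lands on F.
Moving 13 semitones up from Eb3 (the size of a minor ninth) reaches Fb4.

Fb4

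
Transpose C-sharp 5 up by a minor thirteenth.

Counting six letter names plus an octave up from C lands on A.
Moving 20 semitones up from C#5 (the size of a minor thirteenth) reaches A6.

A 6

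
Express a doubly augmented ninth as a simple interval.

doubly augmented second

Subtracting seven from the interval number removes an octave: 9 − 7 = 2.
Quality carries through unchanged, so the simple form is a doubly augmented second.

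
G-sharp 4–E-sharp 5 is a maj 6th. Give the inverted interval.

Interval numbers invert to sum to nine: 6 + 3 = 9, so a sixth inverts to a third.
And major becomes minor under inversion, so we get a minor third.

minor third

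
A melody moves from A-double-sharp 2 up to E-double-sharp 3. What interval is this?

perfect fifth

A to E spans five letter names (A-B-C-D-E): a fifth.
A##2 to E##3 is 7 semitones, matching the perfect fifth exactly, so the quality is perfect.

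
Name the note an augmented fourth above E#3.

The fourth takes the letter from E up to A.
An augmented fourth spans 6 semitones, so from E#3 the target pitch is A##3.

A##3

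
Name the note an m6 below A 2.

The sixth takes the letter from A down to C.
Moving 8 semitones down from A2 (the size of a minor sixth) reaches C#2.

C-sharp 2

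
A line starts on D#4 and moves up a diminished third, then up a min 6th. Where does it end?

D#4 up a diminished third → F4 (2 semitones).
F4 up a minor sixth → Db5 (8 semitones).

Db5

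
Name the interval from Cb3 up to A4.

A13

C to A spans six letter names (C-D-E-F-G-A), plus an octave — that makes it a thirteenth of some quality.
A major thirteenth would be 21 semitones; Cb3 to A4 is 22, one semitone wider, so the interval is augmented.
(Equivalently, a compound augmented sixth: an augmented sixth plus an octave.)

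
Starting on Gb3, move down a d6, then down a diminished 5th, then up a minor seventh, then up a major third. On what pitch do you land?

Gb3 down a diminished sixth → B2 (7 semitones).
B2 down a diminished fifth → E#2 (6 semitones).
E#2 up a minor seventh → D#3 (10 semitones).
Up a major third from D#3: F##3 (4 semitones up).

F##3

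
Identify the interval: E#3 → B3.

E to B spans five letter names (E-F-G-A-B): a fifth.
The perfect fifth is 7 semitones; here we have 6, one semitone narrower: diminished.

diminished fifth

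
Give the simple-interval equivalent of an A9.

augmented second

Take out an octave (7 from the number): 9 − 7 = 2.
So an augmented ninth is an octave plus an augmented second. The quality is unchanged.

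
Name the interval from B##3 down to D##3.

Descending from B##3 to D##3 is the same interval as ascending D##3 to B##3.
D to B spans six letter names (D-E-F-G-A-B): a sixth.
Counting semitones, D##3→B##3 is 9, which is the major sixth.

major sixth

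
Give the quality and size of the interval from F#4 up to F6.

F to F is the same letter name, plus 2 octaves: a fifteenth.
A perfect fifteenth would be 24 semitones; F#4 to F6 is 23, one semitone narrower, so the interval is diminished.
(Equivalently, a compound diminished octave: a diminished octave plus an octave.)

d15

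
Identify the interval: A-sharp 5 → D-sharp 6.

A to D spans four letter names (A-B-C-D) — that makes it a fourth of some quality.
A#5 to D#6 is 5 semitones, matching the perfect fourth exactly, so the quality is perfect.

P4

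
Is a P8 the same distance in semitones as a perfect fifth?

No

12 semitones (perfect octave) vs 7 semitones (perfect fifth): not equal.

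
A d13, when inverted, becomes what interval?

First reduce the compound diminished thirteenth to its simple form, a diminished sixth.
Interval numbers invert to sum to nine: 6 + 3 = 9, so a sixth inverts to a third.
The quality also flips — diminished becomes augmented — giving an augmented third.

augmented third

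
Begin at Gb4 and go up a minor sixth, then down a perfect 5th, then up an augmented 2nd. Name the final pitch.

Gb4 up a minor sixth → Ebb5 (8 semitones).
A perfect fifth down from Ebb5 is Abb4.
Abb4 up an augmented second → Bb4 (3 semitones).

Bb4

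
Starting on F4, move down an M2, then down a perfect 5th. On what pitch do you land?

Ab3

F4 down a major second → Eb4 (2 semitones).
Eb4 down a perfect fifth → Ab3 (7 semitones).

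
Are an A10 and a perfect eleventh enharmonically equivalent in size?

An augmented tenth spans 17 semitones, and a perfect eleventh also spans 17 semitones — they're enharmonic.

Yes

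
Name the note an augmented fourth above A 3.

D sharp 4

Four letter names up from A: D.
An augmented fourth spans 6 semitones, so from A3 the target pitch is D#4.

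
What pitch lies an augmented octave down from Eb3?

Ebb2

An octave keeps the letter name E, an octave down from E.
An augmented octave is 13 semitones; 13 semitones down from Eb3 gives Ebb2.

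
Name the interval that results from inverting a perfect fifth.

P4

The rule of nine gives the new number: 9 − 5 = 4, so a fifth becomes a fourth.
And perfect stays perfect under inversion, so we get a perfect fourth.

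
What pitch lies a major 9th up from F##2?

Counting two letter names plus an octave up from F lands on G.
A major ninth spans 14 semitones, so from F##2 the target pitch is G##3.

G##3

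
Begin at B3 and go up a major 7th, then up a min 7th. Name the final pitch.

G#5

A major seventh up from B3 is A#4.
Up a minor seventh from A#4: G#5 (10 semitones up).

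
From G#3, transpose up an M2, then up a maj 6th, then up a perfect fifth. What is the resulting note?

G#3 up a major second → A#3 (2 semitones).
A#3 up a major sixth → F##4 (9 semitones).
A perfect fifth up from F##4 is C##5.

C##5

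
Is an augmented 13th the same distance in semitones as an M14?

No

An augmented thirteenth is 22 semitones but a major fourteenth is 23 semitones — different sizes.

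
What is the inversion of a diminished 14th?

augmented second

First reduce the compound diminished fourteenth to its simple form, a diminished seventh.
Interval numbers invert to sum to nine: 7 + 2 = 9, so a seventh inverts to a second.
The quality also flips — diminished becomes augmented — giving an augmented second.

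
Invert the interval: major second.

The rule of nine gives the new number: 9 − 2 = 7, so a second becomes a seventh.
And major becomes minor under inversion, so we get a minor seventh.

m7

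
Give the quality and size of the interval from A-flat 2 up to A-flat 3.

perfect 8th

A to A is the same letter name, plus an octave, so the interval is some kind of octave.
Counting semitones, Ab2→Ab3 is 12, which is the perfect octave.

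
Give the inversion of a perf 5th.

perfect 4th

Inverted interval numbers add to nine, so a fifth pairs with a fourth (5 + 4 = 9).
The quality also flips — perfect stays perfect — giving a perfect fourth.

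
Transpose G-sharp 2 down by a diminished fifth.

Five letter names down from G: C.
A diminished fifth spans 6 semitones, so from G#2 the target pitch is C##2.

C-double-sharp 2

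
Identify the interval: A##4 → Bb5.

doubly diminished ninth

A to B spans two letter names (A-B), plus an octave: a ninth.
The major ninth is 14 semitones; here we have 11, three semitones narrower: doubly diminished.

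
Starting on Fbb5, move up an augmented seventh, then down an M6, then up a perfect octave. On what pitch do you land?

Gb6

Up an augmented seventh from Fbb5: Eb6 (12 semitones up).
Down a major sixth from Eb6: Gb5 (9 semitones down).
A perfect octave up from Gb5 is Gb6.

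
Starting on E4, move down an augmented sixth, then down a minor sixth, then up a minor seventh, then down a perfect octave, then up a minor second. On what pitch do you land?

Bbb2

E4 down an augmented sixth → Gb3 (10 semitones).
Gb3 down a minor sixth → Bb2 (8 semitones).
A minor seventh up from Bb2 is Ab3.
Ab3 down a perfect octave → Ab2 (12 semitones).
Up a minor second from Ab2: Bbb2 (1 semitone up).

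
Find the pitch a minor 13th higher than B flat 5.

G flat 7

Six letters up from B (plus an octave) reaches G.
A minor thirteenth spans 20 semitones, so from Bb5 the target pitch is Gb7.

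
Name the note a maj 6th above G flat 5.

Six letter names up from G: E.
Moving 9 semitones up from Gb5 (the size of a major sixth) reaches Eb6.

E flat 6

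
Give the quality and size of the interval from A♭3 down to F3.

minor third

Descending from Ab3 to F3 is the same interval as ascending F3 to Ab3.
F to A spans three letter names (F-G-A), so the interval is some kind of third.
F3 to Ab3 is 3 semitones, a half step short of the major third (4), so this is minor.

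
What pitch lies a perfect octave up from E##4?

E##5

The letter stays E (same as the start), shifted an octave up.
A perfect octave is 12 semitones; 12 semitones up from E##4 gives E##5.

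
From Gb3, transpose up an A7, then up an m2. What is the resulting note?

G4

Gb3 up an augmented seventh → F#4 (12 semitones).
Up a minor second from F#4: G4 (1 semitone up).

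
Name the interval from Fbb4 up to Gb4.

F to G spans two letter names (F-G) — that makes it a second of some quality.
A major second would be 2 semitones; Fbb4 to Gb4 is 3, one semitone wider, so the interval is augmented.

augmented 2nd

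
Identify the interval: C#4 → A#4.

major sixth

C to A spans six letter names (C-D-E-F-G-A) — that makes it a sixth of some quality.
C#4 to A#4 is 9 semitones, matching the major sixth exactly, so the quality is major.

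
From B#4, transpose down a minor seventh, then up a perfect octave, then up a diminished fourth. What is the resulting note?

F#5

B#4 down a minor seventh → C##4 (10 semitones).
A perfect octave up from C##4 is C##5.
C##5 up a diminished fourth → F#5 (4 semitones).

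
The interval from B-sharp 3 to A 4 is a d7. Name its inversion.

Interval numbers invert to sum to nine: 7 + 2 = 9, so a seventh inverts to a second.
Quality inverts too: diminished becomes augmented. That makes the inversion an augmented second.

augmented 2nd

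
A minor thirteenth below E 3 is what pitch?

G sharp 1

The thirteenth's letter: E down six letter names plus an octave → G.
Moving 20 semitones down from E3 (the size of a minor thirteenth) reaches G#1.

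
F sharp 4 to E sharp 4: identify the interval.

minor 2nd

Descending from F#4 to E#4 is the same interval as ascending E#4 to F#4.
E to F spans two letter names (E-F), so the interval is some kind of second.
E#4 to F#4 is 1 semitone, a half step short of the major second (2), so this is minor.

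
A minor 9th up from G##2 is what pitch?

Counting two letter names plus an octave up from G lands on A.
Moving 13 semitones up from G##2 (the size of a minor ninth) reaches A#3.

A#3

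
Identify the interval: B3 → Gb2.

augmented tenth

Descending from B3 to Gb2 is the same interval as ascending Gb2 to B3.
G to B spans three letter names (G-A-B), plus an octave: a tenth.
The major tenth is 16 semitones; here we have 17, one semitone wider: augmented.
(Equivalently, a compound augmented third: an augmented third plus an octave.)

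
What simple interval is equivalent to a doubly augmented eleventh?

doubly augmented 4th

Take out an octave (7 from the number): 11 − 7 = 4.
So a doubly augmented eleventh is an octave plus a doubly augmented fourth. The quality is unchanged.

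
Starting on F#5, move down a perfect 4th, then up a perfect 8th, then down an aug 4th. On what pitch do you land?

Down a perfect fourth from F#5: C#5 (5 semitones down).
A perfect octave up from C#5 is C#6.
Down an augmented fourth from C#6: G5 (6 semitones down).

G5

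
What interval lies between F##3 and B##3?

F to B spans four letter names (F-G-A-B), so the interval is some kind of fourth.
A perfect fourth would be 5 semitones; F##3 to B##3 is 6, one semitone wider, so the interval is augmented.

augmented fourth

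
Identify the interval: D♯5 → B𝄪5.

A6

D to B spans six letter names (D-E-F-G-A-B), so the interval is some kind of sixth.
A major sixth would be 9 semitones; D#5 to B##5 is 10, one semitone wider, so the interval is augmented.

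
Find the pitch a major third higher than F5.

A5

Counting three letter names up from F lands on A.
A major third is 4 semitones; 4 semitones up from F5 gives A5.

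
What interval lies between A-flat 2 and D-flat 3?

A to D spans four letter names (A-B-C-D) — that makes it a fourth of some quality.
Ab2 to Db3 is 5 semitones, matching the perfect fourth exactly, so the quality is perfect.

perfect fourth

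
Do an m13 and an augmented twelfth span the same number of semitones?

Both span 20 semitones: a minor thirteenth and an augmented twelfth are the same chromatic distance.

Yes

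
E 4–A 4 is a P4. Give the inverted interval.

Inverted interval numbers add to nine, so a fourth pairs with a fifth (4 + 5 = 9).
And perfect stays perfect under inversion, so we get a perfect fifth.

perfect fifth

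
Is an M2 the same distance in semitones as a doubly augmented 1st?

Yes

Both span 2 semitones: a major second and a doubly augmented unison are the same chromatic distance.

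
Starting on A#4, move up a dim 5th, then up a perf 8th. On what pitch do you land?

E6

A diminished fifth up from A#4 is E5.
A perfect octave up from E5 is E6.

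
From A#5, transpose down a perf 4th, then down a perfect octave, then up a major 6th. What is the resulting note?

A#5 down a perfect fourth → E#5 (5 semitones).
Down a perfect octave from E#5: E#4 (12 semitones down).
Up a major sixth from E#4: C##5 (9 semitones up).

C##5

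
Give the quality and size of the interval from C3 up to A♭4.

m13

C to A spans six letter names (C-D-E-F-G-A), plus an octave — that makes it a thirteenth of some quality.
At 20 semitones, C3→Ab4 falls one short of a major thirteenth: minor.
(Equivalently, a compound minor sixth: a minor sixth plus an octave.)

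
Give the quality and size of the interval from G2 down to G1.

perfect octave

Descending from G2 to G1 is the same interval as ascending G1 to G2.
G to G is the same letter name, plus an octave, so the interval is some kind of octave.
G1 to G2 is 12 semitones, matching the perfect octave exactly, so the quality is perfect.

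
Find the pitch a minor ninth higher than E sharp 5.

F sharp 6

Counting two letter names plus an octave up from E lands on F.
Moving 13 semitones up from E#5 (the size of a minor ninth) reaches F#6.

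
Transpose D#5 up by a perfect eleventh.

G#6

Four letters up from D (plus an octave) reaches G.
A perfect eleventh spans 17 semitones, so from D#5 the target pitch is G#6.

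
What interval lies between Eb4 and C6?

major 13th

E to C spans six letter names (E-F-G-A-B-C), plus an octave — that makes it a thirteenth of some quality.
The major thirteenth spans 21 semitones, and Eb4 to C6 is exactly 21 semitones — so this is a major thirteenth.
(Equivalently, a compound major sixth: a major sixth plus an octave.)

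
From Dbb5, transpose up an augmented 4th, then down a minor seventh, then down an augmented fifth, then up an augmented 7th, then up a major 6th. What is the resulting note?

Up an augmented fourth from Dbb5: Gb5 (6 semitones up).
Down a minor seventh from Gb5: Ab4 (10 semitones down).
Ab4 down an augmented fifth → Dbb4 (8 semitones).
Up an augmented seventh from Dbb4: C5 (12 semitones up).
A major sixth up from C5 is A5.

A5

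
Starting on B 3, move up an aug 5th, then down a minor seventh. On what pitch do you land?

G double-sharp 3

An augmented fifth up from B3 is F##4.
Down a minor seventh from F##4: G##3 (10 semitones down).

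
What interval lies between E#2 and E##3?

E to E is the same letter name, plus an octave: an octave.
The perfect octave is 12 semitones; here we have 13, one semitone wider: augmented.

augmented octave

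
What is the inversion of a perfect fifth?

Interval numbers invert to sum to nine: 5 + 4 = 9, so a fifth inverts to a fourth.
The quality also flips — perfect stays perfect — giving a perfect fourth.

perfect fourth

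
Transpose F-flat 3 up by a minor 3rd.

A-double-flat 3

Three letter names up from F: A.
Moving 3 semitones up from Fb3 (the size of a minor third) reaches Abb3.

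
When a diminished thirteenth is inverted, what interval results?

A3

First reduce the compound diminished thirteenth to its simple form, a diminished sixth.
Inverted interval numbers add to nine, so a sixth pairs with a third (6 + 3 = 9).
Quality inverts too: diminished becomes augmented. That makes the inversion an augmented third.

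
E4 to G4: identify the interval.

E to G spans three letter names (E-F-G), so the interval is some kind of third.
E4 to G4 is 3 semitones, a half step short of the major third (4), so this is minor.

m3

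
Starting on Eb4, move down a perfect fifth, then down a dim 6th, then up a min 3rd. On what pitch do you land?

Eb4 down a perfect fifth → Ab3 (7 semitones).
A diminished sixth down from Ab3 is C#3.
C#3 up a minor third → E3 (3 semitones).

E3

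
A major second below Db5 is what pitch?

Two letter names down from D: C.
Moving 2 semitones down from Db5 (the size of a major second) reaches Cb5.

Cb5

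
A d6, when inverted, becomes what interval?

augmented third

The rule of nine gives the new number: 9 − 6 = 3, so a sixth becomes a third.
Quality inverts too: diminished becomes augmented. That makes the inversion an augmented third.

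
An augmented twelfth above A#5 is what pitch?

Counting five letter names plus an octave up from A lands on E.
An augmented twelfth is 20 semitones; 20 semitones up from A#5 gives E##7.

E##7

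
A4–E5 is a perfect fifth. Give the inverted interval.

P4

The rule of nine gives the new number: 9 − 5 = 4, so a fifth becomes a fourth.
And perfect stays perfect under inversion, so we get a perfect fourth.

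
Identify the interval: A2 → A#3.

augmented octave

A to A is the same letter name, plus an octave: an octave.
A2 to A#3 spans 13 semitones — one semitone wider than the perfect octave (12) — giving an augmented octave.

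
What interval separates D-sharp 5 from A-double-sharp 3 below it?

d11

Descending from D#5 to A##3 is the same interval as ascending A##3 to D#5.
A to D spans four letter names (A-B-C-D), plus an octave, so the interval is some kind of eleventh.
The perfect eleventh is 17 semitones; here we have 16, one semitone narrower: diminished.
(Equivalently, a compound diminished fourth: a diminished fourth plus an octave.)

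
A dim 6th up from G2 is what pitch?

Counting six letter names up from G lands on E.
A diminished sixth spans 7 semitones, so from G2 the target pitch is Ebb3.

Ebb3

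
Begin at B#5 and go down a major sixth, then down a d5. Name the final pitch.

G##4

A major sixth down from B#5 is D#5.
D#5 down a diminished fifth → G##4 (6 semitones).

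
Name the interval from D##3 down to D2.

Descending from D##3 to D2 is the same interval as ascending D2 to D##3.
D to D is the same letter name, plus an octave: an octave.
D2 to D##3 spans 14 semitones — two semitones wider than the perfect octave (12) — giving a doubly augmented octave.

doubly augmented 8th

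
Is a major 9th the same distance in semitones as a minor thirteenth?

14 semitones (major ninth) vs 20 semitones (minor thirteenth): not equal.

No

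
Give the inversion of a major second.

minor seventh

Inverted interval numbers add to nine, so a second pairs with a seventh (2 + 7 = 9).
And major becomes minor under inversion, so we get a minor seventh.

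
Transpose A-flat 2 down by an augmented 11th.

Four letters down from A (plus an octave) reaches E.
An augmented eleventh is 18 semitones; 18 semitones down from Ab2 gives Ebb1.

E-double-flat 1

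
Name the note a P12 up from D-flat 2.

A-flat 3

Counting five letter names plus an octave up from D lands on A.
Moving 19 semitones up from Db2 (the size of a perfect twelfth) reaches Ab3.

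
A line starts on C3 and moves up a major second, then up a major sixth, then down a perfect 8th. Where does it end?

B2

C3 up a major second → D3 (2 semitones).
A major sixth up from D3 is B3.
A perfect octave down from B3 is B2.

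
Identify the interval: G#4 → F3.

augmented ninth

Descending from G#4 to F3 is the same interval as ascending F3 to G#4.
F to G spans two letter names (F-G), plus an octave: a ninth.
The major ninth is 14 semitones; here we have 15, one semitone wider: augmented.
(Equivalently, a compound augmented second: an augmented second plus an octave.)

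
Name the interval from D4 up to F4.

minor third

D to F spans three letter names (D-E-F): a third.
At 3 semitones, D4→F4 falls one short of a major third: minor.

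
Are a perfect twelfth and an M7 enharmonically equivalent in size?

19 semitones (perfect twelfth) vs 11 semitones (major seventh): not equal.

No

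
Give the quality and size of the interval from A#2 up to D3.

diminished 4th

A to D spans four letter names (A-B-C-D) — that makes it a fourth of some quality.
A perfect fourth would be 5 semitones; A#2 to D3 is 4, one semitone narrower, so the interval is diminished.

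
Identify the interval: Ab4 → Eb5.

A to E spans five letter names (A-B-C-D-E): a fifth.
Ab4 to Eb5 is 7 semitones, matching the perfect fifth exactly, so the quality is perfect.

perfect 5th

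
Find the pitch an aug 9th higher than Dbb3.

Eb4

Counting two letter names plus an octave up from D lands on E.
An augmented ninth is 15 semitones; 15 semitones up from Dbb3 gives Eb4.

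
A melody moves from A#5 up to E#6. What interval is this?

P5

A to E spans five letter names (A-B-C-D-E) — that makes it a fifth of some quality.
Counting semitones, A#5→E#6 is 7, which is the perfect fifth.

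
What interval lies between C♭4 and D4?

C to D spans two letter names (C-D): a second.
The major second is 2 semitones; here we have 3, one semitone wider: augmented.

augmented second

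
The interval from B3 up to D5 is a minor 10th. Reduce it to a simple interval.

Subtracting seven from the interval number removes an octave: 10 − 7 = 3.
So a minor tenth is an octave plus a minor third. The quality is unchanged.

minor 3rd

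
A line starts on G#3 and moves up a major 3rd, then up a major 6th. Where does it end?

G##4

A major third up from G#3 is B#3.
Up a major sixth from B#3: G##4 (9 semitones up).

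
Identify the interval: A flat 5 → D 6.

A to D spans four letter names (A-B-C-D), so the interval is some kind of fourth.
A perfect fourth would be 5 semitones; Ab5 to D6 is 6, one semitone wider, so the interval is augmented.

A4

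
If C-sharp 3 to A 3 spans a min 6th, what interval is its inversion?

M3

Interval numbers invert to sum to nine: 6 + 3 = 9, so a sixth inverts to a third.
Quality inverts too: minor becomes major. That makes the inversion a major third.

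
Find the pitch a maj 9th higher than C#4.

D#5

Counting two letter names plus an octave up from C lands on D.
Moving 14 semitones up from C#4 (the size of a major ninth) reaches D#5.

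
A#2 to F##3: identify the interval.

M6

A to F spans six letter names (A-B-C-D-E-F) — that makes it a sixth of some quality.
The major sixth spans 9 semitones, and A#2 to F##3 is exactly 9 semitones — so this is a major sixth.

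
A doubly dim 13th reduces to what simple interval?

Each octave removed subtracts seven from the number: 13 − 7 = 6.
Quality carries through unchanged, so the simple form is a doubly diminished sixth.

dd6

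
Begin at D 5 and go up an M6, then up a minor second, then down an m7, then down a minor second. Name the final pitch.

C sharp 5

D5 up a major sixth → B5 (9 semitones).
B5 up a minor second → C6 (1 semitone).
Down a minor seventh from C6: D5 (10 semitones down).
A minor second down from D5 is C#5.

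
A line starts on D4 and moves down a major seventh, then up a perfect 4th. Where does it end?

A major seventh down from D4 is Eb3.
Up a perfect fourth from Eb3: Ab3 (5 semitones up).

Ab3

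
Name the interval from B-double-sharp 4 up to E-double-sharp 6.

B to E spans four letter names (B-C-D-E), plus an octave — that makes it an eleventh of some quality.
Counting semitones, B##4→E##6 is 17, which is the perfect eleventh.
(Equivalently, a compound perfect fourth: a perfect fourth plus an octave.)

perfect eleventh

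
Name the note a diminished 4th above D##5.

G#5

The fourth takes the letter from D up to G.
A diminished fourth is 4 semitones; 4 semitones up from D##5 gives G#5.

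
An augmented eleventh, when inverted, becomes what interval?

First reduce the compound augmented eleventh to its simple form, an augmented fourth.
Interval numbers invert to sum to nine: 4 + 5 = 9, so a fourth inverts to a fifth.
And augmented becomes diminished under inversion, so we get a diminished fifth.

diminished 5th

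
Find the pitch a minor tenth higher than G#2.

Three letters up from G (plus an octave) reaches B.
A minor tenth spans 15 semitones, so from G#2 the target pitch is B3.

B3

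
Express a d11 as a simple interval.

d4

Each octave removed subtracts seven from the number: 11 − 7 = 4.
That makes a diminished eleventh a compound diminished fourth — an octave plus a diminished fourth.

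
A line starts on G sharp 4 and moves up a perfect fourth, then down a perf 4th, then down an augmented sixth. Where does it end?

Up a perfect fourth from G#4: C#5 (5 semitones up).
Down a perfect fourth from C#5: G#4 (5 semitones down).
Down an augmented sixth from G#4: Bb3 (10 semitones down).

B flat 3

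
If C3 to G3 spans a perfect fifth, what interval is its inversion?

perfect fourth

The rule of nine gives the new number: 9 − 5 = 4, so a fifth becomes a fourth.
And perfect stays perfect under inversion, so we get a perfect fourth.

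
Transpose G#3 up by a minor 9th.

Two letters up from G (plus an octave) reaches A.
A minor ninth is 13 semitones; 13 semitones up from G#3 gives A4.

A4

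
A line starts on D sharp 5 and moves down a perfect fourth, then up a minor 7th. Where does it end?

G sharp 5

D#5 down a perfect fourth → A#4 (5 semitones).
Up a minor seventh from A#4: G#5 (10 semitones up).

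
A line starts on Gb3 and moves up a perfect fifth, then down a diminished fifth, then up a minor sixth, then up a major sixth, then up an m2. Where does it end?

Gb3 up a perfect fifth → Db4 (7 semitones).
Db4 down a diminished fifth → G3 (6 semitones).
G3 up a minor sixth → Eb4 (8 semitones).
Eb4 up a major sixth → C5 (9 semitones).
Up a minor second from C5: Db5 (1 semitone up).

Db5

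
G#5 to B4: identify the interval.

Descending from G#5 to B4 is the same interval as ascending B4 to G#5.
B to G spans six letter names (B-C-D-E-F-G) — that makes it a sixth of some quality.
B4 to G#5 is 9 semitones, matching the major sixth exactly, so the quality is major.

major sixth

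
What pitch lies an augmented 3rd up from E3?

G##3

The third takes the letter from E up to G.
An augmented third is 5 semitones; 5 semitones up from E3 gives G##3.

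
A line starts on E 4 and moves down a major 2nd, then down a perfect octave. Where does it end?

D 3

Down a major second from E4: D4 (2 semitones down).
Down a perfect octave from D4: D3 (12 semitones down).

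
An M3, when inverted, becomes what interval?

The rule of nine gives the new number: 9 − 3 = 6, so a third becomes a sixth.
Quality inverts too: major becomes minor. That makes the inversion a minor sixth.

minor sixth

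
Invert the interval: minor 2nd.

The rule of nine gives the new number: 9 − 2 = 7, so a second becomes a seventh.
The quality also flips — minor becomes major — giving a major seventh.

major seventh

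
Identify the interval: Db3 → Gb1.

Descending from Db3 to Gb1 is the same interval as ascending Gb1 to Db3.
G to D spans five letter names (G-A-B-C-D), plus an octave: a twelfth.
The perfect twelfth spans 19 semitones, and Gb1 to Db3 is exactly 19 semitones — so this is a perfect twelfth.
(Equivalently, a compound perfect fifth: a perfect fifth plus an octave.)

perfect 12th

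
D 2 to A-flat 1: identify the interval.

augmented fourth

Descending from D2 to Ab1 is the same interval as ascending Ab1 to D2.
A to D spans four letter names (A-B-C-D), so the interval is some kind of fourth.
A perfect fourth would be 5 semitones; Ab1 to D2 is 6, one semitone wider, so the interval is augmented.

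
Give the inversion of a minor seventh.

M2

Inverted interval numbers add to nine, so a seventh pairs with a second (7 + 2 = 9).
Quality inverts too: minor becomes major. That makes the inversion a major second.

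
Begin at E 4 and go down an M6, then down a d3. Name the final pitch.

E sharp 3

A major sixth down from E4 is G3.
A diminished third down from G3 is E#3.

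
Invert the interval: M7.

Inverted interval numbers add to nine, so a seventh pairs with a second (7 + 2 = 9).
And major becomes minor under inversion, so we get a minor second.

m2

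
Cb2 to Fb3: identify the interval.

perfect eleventh

C to F spans four letter names (C-D-E-F), plus an octave: an eleventh.
Cb2 to Fb3 is 17 semitones, matching the perfect eleventh exactly, so the quality is perfect.
(Equivalently, a compound perfect fourth: a perfect fourth plus an octave.)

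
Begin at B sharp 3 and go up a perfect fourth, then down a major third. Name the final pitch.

C sharp 4

Up a perfect fourth from B#3: E#4 (5 semitones up).
E#4 down a major third → C#4 (4 semitones).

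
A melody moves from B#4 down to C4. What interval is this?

A7

Descending from B#4 to C4 is the same interval as ascending C4 to B#4.
C to B spans seven letter names (C-D-E-F-G-A-B), so the interval is some kind of seventh.
The major seventh is 11 semitones; here we have 12, one semitone wider: augmented.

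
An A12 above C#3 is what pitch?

G##4

Five letters up from C (plus an octave) reaches G.
An augmented twelfth spans 20 semitones, so from C#3 the target pitch is G##4.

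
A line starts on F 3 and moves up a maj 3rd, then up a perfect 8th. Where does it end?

A major third up from F3 is A3.
Up a perfect octave from A3: A4 (12 semitones up).

A 4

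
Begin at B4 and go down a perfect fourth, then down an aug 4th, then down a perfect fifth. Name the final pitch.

F3

B4 down a perfect fourth → F#4 (5 semitones).
Down an augmented fourth from F#4: C4 (6 semitones down).
Down a perfect fifth from C4: F3 (7 semitones down).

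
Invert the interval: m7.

Inverted interval numbers add to nine, so a seventh pairs with a second (7 + 2 = 9).
The quality also flips — minor becomes major — giving a major second.

major 2nd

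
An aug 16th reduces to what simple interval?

Each octave removed subtracts seven from the number: 16 − 14 = 2.
That makes an augmented sixteenth a compound augmented second — 2 octaves plus an augmented second.

augmented second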